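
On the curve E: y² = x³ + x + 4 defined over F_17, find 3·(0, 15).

(14, 12)

Write G = (0, 15).
Repeated addition: build up to 3G.
2G: tangent at (0, 15): λ = (3·0² + 1)/(2·15) ≡ 1/13. 13⁻¹ ≡ 4 (mod 17), so λ ≡ 1·4 ≡ 4.
  x = λ² - 0 - 0 = 16 - 0 ≡ 16; y = λ·(0 - 16) - 15 ≡ 6. → (16, 6)
3G: (16, 6) + (0, 15). λ = (15 - 6)/(0 - 16) ≡ 9/1 mod 17. 1⁻¹ ≡ 1 (mod 17), so λ ≡ 9.
  x = λ² - 16 - 0 = 81 - 16 ≡ 14; y = λ·(16 - 14) - 6 ≡ 12. → (14, 12)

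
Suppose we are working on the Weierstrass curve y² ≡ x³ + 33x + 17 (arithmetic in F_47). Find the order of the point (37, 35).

2P: tangent at (37, 35): λ = (3·37² + 33)/(2·35) ≡ 4/23. 23⁻¹ ≡ 45 (mod 47), so λ ≡ 4·45 ≡ 39.
  x = λ² - 37 - 37 = 1521 - 74 ≡ 37; y = λ·(37 - 37) - 35 ≡ 12. → (37, 12)
3P: (37, 12) + (37, 35): same x and y₁ ≡ -y₂, so the sum is O.
3P = O, so the order is 3.

3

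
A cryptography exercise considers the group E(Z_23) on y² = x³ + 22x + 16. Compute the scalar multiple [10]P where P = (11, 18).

Double-and-add on 10 = (1010)₂. Start with P = (11, 18) for the leading 1-bit.
double: tangent at (11, 18): λ = (3·11² + 22)/(2·18) ≡ 17/13. 13⁻¹ ≡ 16 (mod 23) since 13·16 = 208 ≡ 1, so λ ≡ 17·16 ≡ 19.
  x = λ² - 11 - 11 = 361 - 22 ≡ 17; y = λ·(11 - 17) - 18 ≡ 6. → (17, 6)
double: tangent at (17, 6): λ = (3·17² + 22)/(2·6) ≡ 15/12. 12⁻¹ ≡ 2 (mod 23), so λ ≡ 15·2 ≡ 7.
  x = λ² - 17 - 17 = 49 - 34 ≡ 15; y = λ·(17 - 15) - 6 ≡ 8. → (15, 8)
add P: (15, 8) + (11, 18). λ = (18 - 8)/(11 - 15) ≡ 10/19 mod 23. 19⁻¹ ≡ 17 (mod 23), so λ ≡ 9.
  x = λ² - 15 - 11 = 81 - 26 ≡ 9; y = λ·(15 - 9) - 8 ≡ 0. → (9, 0)
double: (9, 0) + (9, 0): same x and y₁ ≡ -y₂, so the sum is O.

O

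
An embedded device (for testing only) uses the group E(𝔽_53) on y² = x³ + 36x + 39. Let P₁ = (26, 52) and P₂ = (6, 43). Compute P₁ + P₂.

(11, 21)

(26, 52) + (6, 43). λ = (43 - 52)/(6 - 26) ≡ 44/33 mod 53. 33⁻¹ ≡ 45 (mod 53) since 33·45 = 1485 ≡ 1, so λ ≡ 19.
  x = λ² - 26 - 6 = 361 - 32 ≡ 11; y = λ·(26 - 11) - 52 ≡ 21. → (11, 21)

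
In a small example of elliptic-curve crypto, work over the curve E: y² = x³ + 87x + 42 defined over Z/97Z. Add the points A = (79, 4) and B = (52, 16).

(62, 10)

(79, 4) + (52, 16). λ = (16 - 4)/(52 - 79) ≡ 12/70 mod 97. 70⁻¹ ≡ 79 (mod 97) since 70·79 = 5530 ≡ 1, so λ ≡ 75.
  x = λ² - 79 - 52 = 5625 - 131 ≡ 62; y = λ·(79 - 62) - 4 ≡ 10. → (62, 10)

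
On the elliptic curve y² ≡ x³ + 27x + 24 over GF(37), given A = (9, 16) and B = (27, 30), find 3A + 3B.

(3, 24)

First 3A:
Repeated addition: build up to 3A.
2A: tangent at (9, 16): λ = (3·9² + 27)/(2·16) ≡ 11/32. 32⁻¹ ≡ 22 (mod 37) since 32·22 = 704 ≡ 1, so λ ≡ 11·22 ≡ 20.
  x = λ² - 9 - 9 = 400 - 18 ≡ 12; y = λ·(9 - 12) - 16 ≡ 35. → (12, 35)
3A: (12, 35) + (9, 16). λ = (16 - 35)/(9 - 12) ≡ 18/34 mod 37. 34⁻¹ ≡ 12 (mod 37), so λ ≡ 31.
  x = λ² - 12 - 9 = 961 - 21 ≡ 15; y = λ·(12 - 15) - 35 ≡ 20. → (15, 20)
3A = (15, 20).
Next 3B:
Repeated addition: build up to 3B.
2B: tangent at (27, 30): λ = (3·27² + 27)/(2·30) ≡ 31/23. 23⁻¹ ≡ 29 (mod 37), so λ ≡ 31·29 ≡ 11.
  x = λ² - 27 - 27 = 121 - 54 ≡ 30; y = λ·(27 - 30) - 30 ≡ 11. → (30, 11)
3B: (30, 11) + (27, 30). λ = (30 - 11)/(27 - 30) ≡ 19/34 mod 37. 34⁻¹ ≡ 12 (mod 37), so λ ≡ 6.
  x = λ² - 30 - 27 = 36 - 57 ≡ 16; y = λ·(30 - 16) - 11 ≡ 36. → (16, 36)
3B = (16, 36).
Finally 3A + 3B:
(15, 20) + (16, 36). λ = (36 - 20)/(16 - 15) ≡ 16/1 mod 37. 1⁻¹ ≡ 1 (mod 37) since 1·1 = 1 ≡ 1, so λ ≡ 16.
  x = λ² - 15 - 16 = 256 - 31 ≡ 3; y = λ·(15 - 3) - 20 ≡ 24. → (3, 24)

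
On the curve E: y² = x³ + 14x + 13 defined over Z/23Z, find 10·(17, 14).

Write G = (17, 14).
Double-and-add on 10 = (1010)₂. Start with G = (17, 14) for the leading 1-bit.
double: tangent at (17, 14): λ = (3·17² + 14)/(2·14) ≡ 7/5. 5⁻¹ ≡ 14 (mod 23), so λ ≡ 7·14 ≡ 6.
  x = λ² - 17 - 17 = 36 - 34 ≡ 2; y = λ·(17 - 2) - 14 ≡ 7. → (2, 7)
double: tangent at (2, 7): λ = (3·2² + 14)/(2·7) ≡ 3/14. 14⁻¹ ≡ 5 (mod 23) since 14·5 = 70 ≡ 1, so λ ≡ 3·5 ≡ 15.
  x = λ² - 2 - 2 = 225 - 4 ≡ 14; y = λ·(2 - 14) - 7 ≡ 20. → (14, 20)
add G: (14, 20) + (17, 14). λ = (14 - 20)/(17 - 14) ≡ 17/3 mod 23. 3⁻¹ ≡ 8 (mod 23) since 3·8 = 24 ≡ 1, so λ ≡ 21.
  x = λ² - 14 - 17 = 441 - 31 ≡ 19; y = λ·(14 - 19) - 20 ≡ 13. → (19, 13)
double: tangent at (19, 13): λ = (3·19² + 14)/(2·13) ≡ 16/3. 3⁻¹ ≡ 8 (mod 23) since 3·8 = 24 ≡ 1, so λ ≡ 16·8 ≡ 13.
  x = λ² - 19 - 19 = 169 - 38 ≡ 16; y = λ·(19 - 16) - 13 ≡ 3. → (16, 3)

(16, 3)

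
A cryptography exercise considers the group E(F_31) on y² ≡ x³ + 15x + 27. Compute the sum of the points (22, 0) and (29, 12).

(22, 0) + (29, 12). λ = (12 - 0)/(29 - 22) ≡ 12/7 mod 31. 7⁻¹ ≡ 9 (mod 31) since 7·9 = 63 ≡ 1, so λ ≡ 15.
  x = λ² - 22 - 29 = 225 - 51 ≡ 19; y = λ·(22 - 19) - 0 ≡ 14. → (19, 14)

(19, 14)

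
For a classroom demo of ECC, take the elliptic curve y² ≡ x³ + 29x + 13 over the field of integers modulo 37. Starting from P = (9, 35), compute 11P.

Repeated addition: build up to 11P.
2P: tangent at (9, 35): λ = (3·9² + 29)/(2·35) ≡ 13/33. 33⁻¹ ≡ 9 (mod 37) since 33·9 = 297 ≡ 1, so λ ≡ 13·9 ≡ 6.
  x = λ² - 9 - 9 = 36 - 18 ≡ 18; y = λ·(9 - 18) - 35 ≡ 22. → (18, 22)
3P: (18, 22) + (9, 35). λ = (35 - 22)/(9 - 18) ≡ 13/28 mod 37. 28⁻¹ ≡ 4 (mod 37), so λ ≡ 15.
  x = λ² - 18 - 9 = 225 - 27 ≡ 13; y = λ·(18 - 13) - 22 ≡ 16. → (13, 16)
4P: (13, 16) + (9, 35). λ = (35 - 16)/(9 - 13) ≡ 19/33 mod 37. 33⁻¹ ≡ 9 (mod 37), so λ ≡ 23.
  x = λ² - 13 - 9 = 529 - 22 ≡ 26; y = λ·(13 - 26) - 16 ≡ 18. → (26, 18)
5P: (26, 18) + (9, 35). λ = (35 - 18)/(9 - 26) ≡ 17/20 mod 37. 20⁻¹ ≡ 13 (mod 37), so λ ≡ 36.
  x = λ² - 26 - 9 = 1296 - 35 ≡ 3; y = λ·(26 - 3) - 18 ≡ 33. → (3, 33)
6P: (3, 33) + (9, 35). λ = (35 - 33)/(9 - 3) ≡ 2/6 mod 37. 6⁻¹ ≡ 31 (mod 37), so λ ≡ 25.
  x = λ² - 3 - 9 = 625 - 12 ≡ 21; y = λ·(3 - 21) - 33 ≡ 35. → (21, 35)
7P: (21, 35) + (9, 35). λ = (35 - 35)/(9 - 21) ≡ 0/25 mod 37. 25⁻¹ ≡ 3 (mod 37), so λ ≡ 0.
  x = λ² - 21 - 9 = 0 - 30 ≡ 7; y = λ·(21 - 7) - 35 ≡ 2. → (7, 2)
8P: (7, 2) + (9, 35). λ = (35 - 2)/(9 - 7) ≡ 33/2 mod 37. 2⁻¹ ≡ 19 (mod 37) since 2·19 = 38 ≡ 1, so λ ≡ 35.
  x = λ² - 7 - 9 = 1225 - 16 ≡ 25; y = λ·(7 - 25) - 2 ≡ 34. → (25, 34)
9P: (25, 34) + (9, 35). λ = (35 - 34)/(9 - 25) ≡ 1/21 mod 37. 21⁻¹ ≡ 30 (mod 37), so λ ≡ 30.
  x = λ² - 25 - 9 = 900 - 34 ≡ 15; y = λ·(25 - 15) - 34 ≡ 7. → (15, 7)
10P: (15, 7) + (9, 35). λ = (35 - 7)/(9 - 15) ≡ 28/31 mod 37. 31⁻¹ ≡ 6 (mod 37), so λ ≡ 20.
  x = λ² - 15 - 9 = 400 - 24 ≡ 6; y = λ·(15 - 6) - 7 ≡ 25. → (6, 25)
11P: (6, 25) + (9, 35). λ = (35 - 25)/(9 - 6) ≡ 10/3 mod 37. 3⁻¹ ≡ 25 (mod 37) since 3·25 = 75 ≡ 1, so λ ≡ 28.
  x = λ² - 6 - 9 = 784 - 15 ≡ 29; y = λ·(6 - 29) - 25 ≡ 34. → (29, 34)

(29, 34)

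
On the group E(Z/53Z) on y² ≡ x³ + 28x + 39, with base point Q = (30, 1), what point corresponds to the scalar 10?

(30, 1)

Double-and-add on 10 = (1010)₂. Start with Q = (30, 1) for the leading 1-bit.
double: tangent at (30, 1): λ = (3·30² + 28)/(2·1) ≡ 25/2. 2⁻¹ ≡ 27 (mod 53), so λ ≡ 25·27 ≡ 39.
  x = λ² - 30 - 30 = 1521 - 60 ≡ 30; y = λ·(30 - 30) - 1 ≡ 52. → (30, 52)
double: tangent at (30, 52): λ = (3·30² + 28)/(2·52) ≡ 25/51. 51⁻¹ ≡ 26 (mod 53) since 51·26 = 1326 ≡ 1, so λ ≡ 25·26 ≡ 14.
  x = λ² - 30 - 30 = 196 - 60 ≡ 30; y = λ·(30 - 30) - 52 ≡ 1. → (30, 1)
add Q: tangent at (30, 1): λ = (3·30² + 28)/(2·1) ≡ 25/2. 2⁻¹ ≡ 27 (mod 53), so λ ≡ 25·27 ≡ 39.
  x = λ² - 30 - 30 = 1521 - 60 ≡ 30; y = λ·(30 - 30) - 1 ≡ 52. → (30, 52)
double: tangent at (30, 52): λ = (3·30² + 28)/(2·52) ≡ 25/51. 51⁻¹ ≡ 26 (mod 53) since 51·26 = 1326 ≡ 1, so λ ≡ 25·26 ≡ 14.
  x = λ² - 30 - 30 = 196 - 60 ≡ 30; y = λ·(30 - 30) - 52 ≡ 1. → (30, 1)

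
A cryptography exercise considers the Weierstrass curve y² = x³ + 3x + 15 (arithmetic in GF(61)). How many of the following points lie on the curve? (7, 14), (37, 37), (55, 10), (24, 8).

(7, 14): 14² ≡ 13, rhs ≡ 13 → on.
(37, 37): 37² ≡ 27, rhs ≡ 27 → on.
(55, 10): 10² ≡ 39, rhs ≡ 25 → off.
(24, 8): 8² ≡ 3, rhs ≡ 3 → on.

3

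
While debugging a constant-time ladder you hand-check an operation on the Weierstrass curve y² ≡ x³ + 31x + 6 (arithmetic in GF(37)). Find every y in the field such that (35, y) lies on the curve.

11, 26

x³ + 31x + 6 = 43966 ≡ 10 (mod 37).
Square roots of 10 mod 37: 11 and 26 (since 11² = 121 ≡ 10).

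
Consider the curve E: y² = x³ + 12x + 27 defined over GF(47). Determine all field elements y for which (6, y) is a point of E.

x³ + 12x + 27 = 315 ≡ 33 (mod 47).
33 is a non-residue mod 47; no y exists.

none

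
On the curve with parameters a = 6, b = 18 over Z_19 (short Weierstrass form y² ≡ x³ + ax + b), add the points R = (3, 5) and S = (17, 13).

(3, 5) + (17, 13). λ = (13 - 5)/(17 - 3) ≡ 8/14 mod 19. 14⁻¹ ≡ 15 (mod 19), so λ ≡ 6.
  x = λ² - 3 - 17 = 36 - 20 ≡ 16; y = λ·(3 - 16) - 5 ≡ 12. → (16, 12)

(16, 12)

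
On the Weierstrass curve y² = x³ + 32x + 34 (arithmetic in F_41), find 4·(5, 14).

Write G = (5, 14).
Repeated addition: build up to 4G.
2G: tangent at (5, 14): λ = (3·5² + 32)/(2·14) ≡ 25/28. 28⁻¹ ≡ 22 (mod 41) since 28·22 = 616 ≡ 1, so λ ≡ 25·22 ≡ 17.
  x = λ² - 5 - 5 = 289 - 10 ≡ 33; y = λ·(5 - 33) - 14 ≡ 2. → (33, 2)
3G: (33, 2) + (5, 14). λ = (14 - 2)/(5 - 33) ≡ 12/13 mod 41. 13⁻¹ ≡ 19 (mod 41) since 13·19 = 247 ≡ 1, so λ ≡ 23.
  x = λ² - 33 - 5 = 529 - 38 ≡ 40; y = λ·(33 - 40) - 2 ≡ 1. → (40, 1)
4G: (40, 1) + (5, 14). λ = (14 - 1)/(5 - 40) ≡ 13/6 mod 41. 6⁻¹ ≡ 7 (mod 41) since 6·7 = 42 ≡ 1, so λ ≡ 9.
  x = λ² - 40 - 5 = 81 - 45 ≡ 36; y = λ·(40 - 36) - 1 ≡ 35. → (36, 35)

(36, 35)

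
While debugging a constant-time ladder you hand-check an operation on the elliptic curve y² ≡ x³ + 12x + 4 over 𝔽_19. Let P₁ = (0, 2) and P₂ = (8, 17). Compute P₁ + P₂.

(16, 6)

(0, 2) + (8, 17). λ = (17 - 2)/(8 - 0) ≡ 15/8 mod 19. 8⁻¹ ≡ 12 (mod 19), so λ ≡ 9.
  x = λ² - 0 - 8 = 81 - 8 ≡ 16; y = λ·(0 - 16) - 2 ≡ 6. → (16, 6)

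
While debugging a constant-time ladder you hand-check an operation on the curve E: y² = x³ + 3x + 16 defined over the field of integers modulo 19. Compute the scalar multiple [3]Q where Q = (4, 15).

Repeated addition: build up to 3Q.
2Q: tangent at (4, 15): λ = (3·4² + 3)/(2·15) ≡ 13/11. 11⁻¹ ≡ 7 (mod 19), so λ ≡ 13·7 ≡ 15.
  x = λ² - 4 - 4 = 225 - 8 ≡ 8; y = λ·(4 - 8) - 15 ≡ 1. → (8, 1)
3Q: (8, 1) + (4, 15). λ = (15 - 1)/(4 - 8) ≡ 14/15 mod 19. 15⁻¹ ≡ 14 (mod 19) since 15·14 = 210 ≡ 1, so λ ≡ 6.
  x = λ² - 8 - 4 = 36 - 12 ≡ 5; y = λ·(8 - 5) - 1 ≡ 17. → (5, 17)

(5, 17)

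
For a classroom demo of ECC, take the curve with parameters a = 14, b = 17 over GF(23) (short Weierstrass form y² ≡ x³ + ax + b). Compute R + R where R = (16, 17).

(14, 6)

tangent at (16, 17): λ = (3·16² + 14)/(2·17) ≡ 0/11. 11⁻¹ ≡ 21 (mod 23) since 11·21 = 231 ≡ 1, so λ ≡ 0·21 ≡ 0.
  x = λ² - 16 - 16 = 0 - 32 ≡ 14; y = λ·(16 - 14) - 17 ≡ 6. → (14, 6)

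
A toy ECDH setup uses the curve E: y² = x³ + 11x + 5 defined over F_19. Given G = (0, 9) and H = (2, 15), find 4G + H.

(0, 9)

First 4G:
Double-and-add on 4 = (100)₂. Start with G = (0, 9) for the leading 1-bit.
double: tangent at (0, 9): λ = (3·0² + 11)/(2·9) ≡ 11/18. 18⁻¹ ≡ 18 (mod 19), so λ ≡ 11·18 ≡ 8.
  x = λ² - 0 - 0 = 64 - 0 ≡ 7; y = λ·(0 - 7) - 9 ≡ 11. → (7, 11)
double: tangent at (7, 11): λ = (3·7² + 11)/(2·11) ≡ 6/3. 3⁻¹ ≡ 13 (mod 19), so λ ≡ 6·13 ≡ 2.
  x = λ² - 7 - 7 = 4 - 14 ≡ 9; y = λ·(7 - 9) - 11 ≡ 4. → (9, 4)
4G = (9, 4).
Finally 4G + H:
(9, 4) + (2, 15). λ = (15 - 4)/(2 - 9) ≡ 11/12 mod 19. 12⁻¹ ≡ 8 (mod 19), so λ ≡ 12.
  x = λ² - 9 - 2 = 144 - 11 ≡ 0; y = λ·(9 - 0) - 4 ≡ 9. → (0, 9)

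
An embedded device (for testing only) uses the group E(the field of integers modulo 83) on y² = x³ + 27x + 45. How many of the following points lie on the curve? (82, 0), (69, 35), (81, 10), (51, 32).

(82, 0): 0² ≡ 0, rhs ≡ 17 → off.
(69, 35): 35² ≡ 63, rhs ≡ 77 → off.
(81, 10): 10² ≡ 17, rhs ≡ 66 → off.
(51, 32): 32² ≡ 28, rhs ≡ 28 → on.

1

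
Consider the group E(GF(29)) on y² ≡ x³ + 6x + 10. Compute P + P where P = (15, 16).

(24, 0)

tangent at (15, 16): λ = (3·15² + 6)/(2·16) ≡ 14/3. 3⁻¹ ≡ 10 (mod 29) since 3·10 = 30 ≡ 1, so λ ≡ 14·10 ≡ 24.
  x = λ² - 15 - 15 = 576 - 30 ≡ 24; y = λ·(15 - 24) - 16 ≡ 0. → (24, 0)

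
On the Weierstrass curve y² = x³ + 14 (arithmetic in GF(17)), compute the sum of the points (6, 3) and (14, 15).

(6, 3) + (14, 15). λ = (15 - 3)/(14 - 6) ≡ 12/8 mod 17. 8⁻¹ ≡ 15 (mod 17), so λ ≡ 10.
  x = λ² - 6 - 14 = 100 - 20 ≡ 12; y = λ·(6 - 12) - 3 ≡ 5. → (12, 5)

(12, 5)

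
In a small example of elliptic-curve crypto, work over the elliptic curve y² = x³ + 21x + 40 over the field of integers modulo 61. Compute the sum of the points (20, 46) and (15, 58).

(22, 32)

(20, 46) + (15, 58). λ = (58 - 46)/(15 - 20) ≡ 12/56 mod 61. 56⁻¹ ≡ 12 (mod 61), so λ ≡ 22.
  x = λ² - 20 - 15 = 484 - 35 ≡ 22; y = λ·(20 - 22) - 46 ≡ 32. → (22, 32)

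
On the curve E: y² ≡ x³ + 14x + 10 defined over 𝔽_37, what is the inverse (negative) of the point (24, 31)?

(24, 6)

-(24, 31) = (24, -31 mod 37) = (24, 6).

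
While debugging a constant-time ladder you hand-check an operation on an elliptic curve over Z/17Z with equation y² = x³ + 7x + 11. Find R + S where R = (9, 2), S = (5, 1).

(9, 2) + (5, 1). λ = (1 - 2)/(5 - 9) ≡ 16/13 mod 17. 13⁻¹ ≡ 4 (mod 17) since 13·4 = 52 ≡ 1, so λ ≡ 13.
  x = λ² - 9 - 5 = 169 - 14 ≡ 2; y = λ·(9 - 2) - 2 ≡ 4. → (2, 4)

(2, 4)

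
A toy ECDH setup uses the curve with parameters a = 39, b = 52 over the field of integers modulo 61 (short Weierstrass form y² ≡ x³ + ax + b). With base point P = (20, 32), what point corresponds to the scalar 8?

(59, 37)

Double-and-add on 8 = (1000)₂. Start with P = (20, 32) for the leading 1-bit.
double: tangent at (20, 32): λ = (3·20² + 39)/(2·32) ≡ 19/3. 3⁻¹ ≡ 41 (mod 61), so λ ≡ 19·41 ≡ 47.
  x = λ² - 20 - 20 = 2209 - 40 ≡ 34; y = λ·(20 - 34) - 32 ≡ 42. → (34, 42)
double: tangent at (34, 42): λ = (3·34² + 39)/(2·42) ≡ 30/23. 23⁻¹ ≡ 8 (mod 61), so λ ≡ 30·8 ≡ 57.
  x = λ² - 34 - 34 = 3249 - 68 ≡ 9; y = λ·(34 - 9) - 42 ≡ 41. → (9, 41)
double: tangent at (9, 41): λ = (3·9² + 39)/(2·41) ≡ 38/21. 21⁻¹ ≡ 32 (mod 61) since 21·32 = 672 ≡ 1, so λ ≡ 38·32 ≡ 57.
  x = λ² - 9 - 9 = 3249 - 18 ≡ 59; y = λ·(9 - 59) - 41 ≡ 37. → (59, 37)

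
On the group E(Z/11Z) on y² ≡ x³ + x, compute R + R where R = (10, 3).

(0, 0)

tangent at (10, 3): λ = (3·10² + 1)/(2·3) ≡ 4/6. 6⁻¹ ≡ 2 (mod 11), so λ ≡ 4·2 ≡ 8.
  x = λ² - 10 - 10 = 64 - 20 ≡ 0; y = λ·(10 - 0) - 3 ≡ 0. → (0, 0)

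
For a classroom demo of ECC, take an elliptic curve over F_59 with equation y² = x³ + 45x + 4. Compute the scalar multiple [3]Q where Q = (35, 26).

(16, 49)

Repeated addition: build up to 3Q.
2Q: tangent at (35, 26): λ = (3·35² + 45)/(2·26) ≡ 3/52. 52⁻¹ ≡ 42 (mod 59) since 52·42 = 2184 ≡ 1, so λ ≡ 3·42 ≡ 8.
  x = λ² - 35 - 35 = 64 - 70 ≡ 53; y = λ·(35 - 53) - 26 ≡ 7. → (53, 7)
3Q: (53, 7) + (35, 26). λ = (26 - 7)/(35 - 53) ≡ 19/41 mod 59. 41⁻¹ ≡ 36 (mod 59) since 41·36 = 1476 ≡ 1, so λ ≡ 35.
  x = λ² - 53 - 35 = 1225 - 88 ≡ 16; y = λ·(53 - 16) - 7 ≡ 49. → (16, 49)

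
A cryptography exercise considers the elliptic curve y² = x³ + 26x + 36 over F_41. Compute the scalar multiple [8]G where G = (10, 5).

(29, 28)

Repeated addition: build up to 8G.
2G: tangent at (10, 5): λ = (3·10² + 26)/(2·5) ≡ 39/10. 10⁻¹ ≡ 37 (mod 41), so λ ≡ 39·37 ≡ 8.
  x = λ² - 10 - 10 = 64 - 20 ≡ 3; y = λ·(10 - 3) - 5 ≡ 10. → (3, 10)
3G: (3, 10) + (10, 5). λ = (5 - 10)/(10 - 3) ≡ 36/7 mod 41. 7⁻¹ ≡ 6 (mod 41) since 7·6 = 42 ≡ 1, so λ ≡ 11.
  x = λ² - 3 - 10 = 121 - 13 ≡ 26; y = λ·(3 - 26) - 10 ≡ 24. → (26, 24)
4G: (26, 24) + (10, 5). λ = (5 - 24)/(10 - 26) ≡ 22/25 mod 41. 25⁻¹ ≡ 23 (mod 41), so λ ≡ 14.
  x = λ² - 26 - 10 = 196 - 36 ≡ 37; y = λ·(26 - 37) - 24 ≡ 27. → (37, 27)
5G: (37, 27) + (10, 5). λ = (5 - 27)/(10 - 37) ≡ 19/14 mod 41. 14⁻¹ ≡ 3 (mod 41) since 14·3 = 42 ≡ 1, so λ ≡ 16.
  x = λ² - 37 - 10 = 256 - 47 ≡ 4; y = λ·(37 - 4) - 27 ≡ 9. → (4, 9)
6G: (4, 9) + (10, 5). λ = (5 - 9)/(10 - 4) ≡ 37/6 mod 41. 6⁻¹ ≡ 7 (mod 41) since 6·7 = 42 ≡ 1, so λ ≡ 13.
  x = λ² - 4 - 10 = 169 - 14 ≡ 32; y = λ·(4 - 32) - 9 ≡ 37. → (32, 37)
7G: (32, 37) + (10, 5). λ = (5 - 37)/(10 - 32) ≡ 9/19 mod 41. 19⁻¹ ≡ 13 (mod 41), so λ ≡ 35.
  x = λ² - 32 - 10 = 1225 - 42 ≡ 35; y = λ·(32 - 35) - 37 ≡ 22. → (35, 22)
8G: (35, 22) + (10, 5). λ = (5 - 22)/(10 - 35) ≡ 24/16 mod 41. 16⁻¹ ≡ 18 (mod 41) since 16·18 = 288 ≡ 1, so λ ≡ 22.
  x = λ² - 35 - 10 = 484 - 45 ≡ 29; y = λ·(35 - 29) - 22 ≡ 28. → (29, 28)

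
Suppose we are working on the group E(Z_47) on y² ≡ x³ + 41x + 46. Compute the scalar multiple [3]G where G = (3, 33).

(24, 40)

Repeated addition: build up to 3G.
2G: tangent at (3, 33): λ = (3·3² + 41)/(2·33) ≡ 21/19. 19⁻¹ ≡ 5 (mod 47) since 19·5 = 95 ≡ 1, so λ ≡ 21·5 ≡ 11.
  x = λ² - 3 - 3 = 121 - 6 ≡ 21; y = λ·(3 - 21) - 33 ≡ 4. → (21, 4)
3G: (21, 4) + (3, 33). λ = (33 - 4)/(3 - 21) ≡ 29/29 mod 47. 29⁻¹ ≡ 13 (mod 47), so λ ≡ 1.
  x = λ² - 21 - 3 = 1 - 24 ≡ 24; y = λ·(21 - 24) - 4 ≡ 40. → (24, 40)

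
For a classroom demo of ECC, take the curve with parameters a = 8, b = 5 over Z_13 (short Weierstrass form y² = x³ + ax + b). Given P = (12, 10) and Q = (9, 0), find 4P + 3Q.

First 4P:
Double-and-add on 4 = (100)₂. Start with P = (12, 10) for the leading 1-bit.
double: tangent at (12, 10): λ = (3·12² + 8)/(2·10) ≡ 11/7. 7⁻¹ ≡ 2 (mod 13), so λ ≡ 11·2 ≡ 9.
  x = λ² - 12 - 12 = 81 - 24 ≡ 5; y = λ·(12 - 5) - 10 ≡ 1. → (5, 1)
double: tangent at (5, 1): λ = (3·5² + 8)/(2·1) ≡ 5/2. 2⁻¹ ≡ 7 (mod 13) since 2·7 = 14 ≡ 1, so λ ≡ 5·7 ≡ 9.
  x = λ² - 5 - 5 = 81 - 10 ≡ 6; y = λ·(5 - 6) - 1 ≡ 3. → (6, 3)
4P = (6, 3).
Next 3Q:
Repeated addition: build up to 3Q.
2Q: (9, 0) + (9, 0): same x and y₁ ≡ -y₂, so the sum is O.
3Q: O + (9, 0) = (9, 0) (identity).
3Q = (9, 0).
Finally 4P + 3Q:
(6, 3) + (9, 0). λ = (0 - 3)/(9 - 6) ≡ 10/3 mod 13. 3⁻¹ ≡ 9 (mod 13), so λ ≡ 12.
  x = λ² - 6 - 9 = 144 - 15 ≡ 12; y = λ·(6 - 12) - 3 ≡ 3. → (12, 3)

(12, 3)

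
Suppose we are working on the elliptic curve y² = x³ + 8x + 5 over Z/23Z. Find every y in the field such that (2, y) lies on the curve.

11, 12

x³ + 8x + 5 = 29 ≡ 6 (mod 23).
Square roots of 6 mod 23: 11 and 12 (since 11² = 121 ≡ 6).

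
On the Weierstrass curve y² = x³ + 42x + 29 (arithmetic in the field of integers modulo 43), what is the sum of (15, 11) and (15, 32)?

The two points share x = 15 and their y-coordinates satisfy 11 + 32 ≡ 0 (mod 43), so they are inverses. Their sum is O.

O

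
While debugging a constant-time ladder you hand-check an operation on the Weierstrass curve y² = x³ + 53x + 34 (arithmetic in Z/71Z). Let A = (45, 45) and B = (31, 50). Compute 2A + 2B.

First 2A:
Repeated addition: build up to 2A.
2A: tangent at (45, 45): λ = (3·45² + 53)/(2·45) ≡ 22/19. 19⁻¹ ≡ 15 (mod 71) since 19·15 = 285 ≡ 1, so λ ≡ 22·15 ≡ 46.
  x = λ² - 45 - 45 = 2116 - 90 ≡ 38; y = λ·(45 - 38) - 45 ≡ 64. → (38, 64)
2A = (38, 64).
Next 2B:
Repeated addition: build up to 2B.
2B: tangent at (31, 50): λ = (3·31² + 53)/(2·50) ≡ 25/29. 29⁻¹ ≡ 49 (mod 71), so λ ≡ 25·49 ≡ 18.
  x = λ² - 31 - 31 = 324 - 62 ≡ 49; y = λ·(31 - 49) - 50 ≡ 52. → (49, 52)
2B = (49, 52).
Finally 2A + 2B:
(38, 64) + (49, 52). λ = (52 - 64)/(49 - 38) ≡ 59/11 mod 71. 11⁻¹ ≡ 13 (mod 71) since 11·13 = 143 ≡ 1, so λ ≡ 57.
  x = λ² - 38 - 49 = 3249 - 87 ≡ 38; y = λ·(38 - 38) - 64 ≡ 7. → (38, 7)

(38, 7)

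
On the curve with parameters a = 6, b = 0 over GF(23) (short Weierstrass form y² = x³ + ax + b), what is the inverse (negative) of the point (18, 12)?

(18, 11)

-(18, 12) = (18, -12 mod 23) = (18, 11).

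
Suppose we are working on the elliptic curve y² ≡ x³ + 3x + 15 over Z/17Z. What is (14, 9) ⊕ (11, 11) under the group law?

(0, 10)

(14, 9) + (11, 11). λ = (11 - 9)/(11 - 14) ≡ 2/14 mod 17. 14⁻¹ ≡ 11 (mod 17), so λ ≡ 5.
  x = λ² - 14 - 11 = 25 - 25 ≡ 0; y = λ·(14 - 0) - 9 ≡ 10. → (0, 10)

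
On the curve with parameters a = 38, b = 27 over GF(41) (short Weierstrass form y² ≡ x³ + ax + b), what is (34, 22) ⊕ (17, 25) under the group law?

(15, 6)

(34, 22) + (17, 25). λ = (25 - 22)/(17 - 34) ≡ 3/24 mod 41. 24⁻¹ ≡ 12 (mod 41), so λ ≡ 36.
  x = λ² - 34 - 17 = 1296 - 51 ≡ 15; y = λ·(34 - 15) - 22 ≡ 6. → (15, 6)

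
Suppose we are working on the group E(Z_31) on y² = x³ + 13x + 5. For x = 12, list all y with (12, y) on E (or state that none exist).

x³ + 13x + 5 = 1889 ≡ 29 (mod 31).
29 is a non-residue mod 31; no y exists.

none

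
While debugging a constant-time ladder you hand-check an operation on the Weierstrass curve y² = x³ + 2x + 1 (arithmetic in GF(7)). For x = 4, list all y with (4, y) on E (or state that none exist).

x³ + 2x + 1 = 73 ≡ 3 (mod 7).
3 is a non-residue mod 7; no y exists.

none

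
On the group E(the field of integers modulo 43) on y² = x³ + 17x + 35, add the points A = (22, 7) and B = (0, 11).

(22, 7) + (0, 11). λ = (11 - 7)/(0 - 22) ≡ 4/21 mod 43. 21⁻¹ ≡ 41 (mod 43), so λ ≡ 35.
  x = λ² - 22 - 0 = 1225 - 22 ≡ 42; y = λ·(22 - 42) - 7 ≡ 24. → (42, 24)

(42, 24)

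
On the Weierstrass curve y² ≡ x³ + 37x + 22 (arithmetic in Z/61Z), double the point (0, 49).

tangent at (0, 49): λ = (3·0² + 37)/(2·49) ≡ 37/37. 37⁻¹ ≡ 33 (mod 61) since 37·33 = 1221 ≡ 1, so λ ≡ 37·33 ≡ 1.
  x = λ² - 0 - 0 = 1 - 0 ≡ 1; y = λ·(0 - 1) - 49 ≡ 11. → (1, 11)

(1, 11)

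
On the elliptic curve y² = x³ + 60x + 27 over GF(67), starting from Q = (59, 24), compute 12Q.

(46, 5)

Double-and-add on 12 = (1100)₂. Start with Q = (59, 24) for the leading 1-bit.
double: tangent at (59, 24): λ = (3·59² + 60)/(2·24) ≡ 51/48. 48⁻¹ ≡ 7 (mod 67) since 48·7 = 336 ≡ 1, so λ ≡ 51·7 ≡ 22.
  x = λ² - 59 - 59 = 484 - 118 ≡ 31; y = λ·(59 - 31) - 24 ≡ 56. → (31, 56)
add Q: (31, 56) + (59, 24). λ = (24 - 56)/(59 - 31) ≡ 35/28 mod 67. 28⁻¹ ≡ 12 (mod 67), so λ ≡ 18.
  x = λ² - 31 - 59 = 324 - 90 ≡ 33; y = λ·(31 - 33) - 56 ≡ 42. → (33, 42)
double: tangent at (33, 42): λ = (3·33² + 60)/(2·42) ≡ 44/17. 17⁻¹ ≡ 4 (mod 67), so λ ≡ 44·4 ≡ 42.
  x = λ² - 33 - 33 = 1764 - 66 ≡ 23; y = λ·(33 - 23) - 42 ≡ 43. → (23, 43)
double: tangent at (23, 43): λ = (3·23² + 60)/(2·43) ≡ 39/19. 19⁻¹ ≡ 60 (mod 67) since 19·60 = 1140 ≡ 1, so λ ≡ 39·60 ≡ 62.
  x = λ² - 23 - 23 = 3844 - 46 ≡ 46; y = λ·(23 - 46) - 43 ≡ 5. → (46, 5)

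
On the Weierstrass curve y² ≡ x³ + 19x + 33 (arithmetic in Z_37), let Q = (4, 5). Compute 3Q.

(28, 24)

Repeated addition: build up to 3Q.
2Q: tangent at (4, 5): λ = (3·4² + 19)/(2·5) ≡ 30/10. 10⁻¹ ≡ 26 (mod 37), so λ ≡ 30·26 ≡ 3.
  x = λ² - 4 - 4 = 9 - 8 ≡ 1; y = λ·(4 - 1) - 5 ≡ 4. → (1, 4)
3Q: (1, 4) + (4, 5). λ = (5 - 4)/(4 - 1) ≡ 1/3 mod 37. 3⁻¹ ≡ 25 (mod 37) since 3·25 = 75 ≡ 1, so λ ≡ 25.
  x = λ² - 1 - 4 = 625 - 5 ≡ 28; y = λ·(1 - 28) - 4 ≡ 24. → (28, 24)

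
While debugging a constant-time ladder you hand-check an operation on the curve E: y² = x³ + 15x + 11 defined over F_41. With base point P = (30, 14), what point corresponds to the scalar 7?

Double-and-add on 7 = (111)₂. Start with P = (30, 14) for the leading 1-bit.
double: tangent at (30, 14): λ = (3·30² + 15)/(2·14) ≡ 9/28. 28⁻¹ ≡ 22 (mod 41) since 28·22 = 616 ≡ 1, so λ ≡ 9·22 ≡ 34.
  x = λ² - 30 - 30 = 1156 - 60 ≡ 30; y = λ·(30 - 30) - 14 ≡ 27. → (30, 27)
add P: (30, 27) + (30, 14): same x and y₁ ≡ -y₂, so the sum is O.
double: O + O = O (identity).
add P: O + (30, 14) = (30, 14) (identity).

(30, 14)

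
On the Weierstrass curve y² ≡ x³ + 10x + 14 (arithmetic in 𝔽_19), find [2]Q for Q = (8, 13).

(4, 2)

tangent at (8, 13): λ = (3·8² + 10)/(2·13) ≡ 12/7. 7⁻¹ ≡ 11 (mod 19), so λ ≡ 12·11 ≡ 18.
  x = λ² - 8 - 8 = 324 - 16 ≡ 4; y = λ·(8 - 4) - 13 ≡ 2. → (4, 2)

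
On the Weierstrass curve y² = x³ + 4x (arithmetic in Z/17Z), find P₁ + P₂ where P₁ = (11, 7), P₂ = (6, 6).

(11, 7) + (6, 6). λ = (6 - 7)/(6 - 11) ≡ 16/12 mod 17. 12⁻¹ ≡ 10 (mod 17) since 12·10 = 120 ≡ 1, so λ ≡ 7.
  x = λ² - 11 - 6 = 49 - 17 ≡ 15; y = λ·(11 - 15) - 7 ≡ 16. → (15, 16)

(15, 16)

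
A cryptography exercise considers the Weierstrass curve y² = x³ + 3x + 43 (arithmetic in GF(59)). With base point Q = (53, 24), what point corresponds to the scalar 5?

Double-and-add on 5 = (101)₂. Start with Q = (53, 24) for the leading 1-bit.
double: tangent at (53, 24): λ = (3·53² + 3)/(2·24) ≡ 52/48. 48⁻¹ ≡ 16 (mod 59), so λ ≡ 52·16 ≡ 6.
  x = λ² - 53 - 53 = 36 - 106 ≡ 48; y = λ·(53 - 48) - 24 ≡ 6. → (48, 6)
double: tangent at (48, 6): λ = (3·48² + 3)/(2·6) ≡ 12/12. 12⁻¹ ≡ 5 (mod 59), so λ ≡ 12·5 ≡ 1.
  x = λ² - 48 - 48 = 1 - 96 ≡ 23; y = λ·(48 - 23) - 6 ≡ 19. → (23, 19)
add Q: (23, 19) + (53, 24). λ = (24 - 19)/(53 - 23) ≡ 5/30 mod 59. 30⁻¹ ≡ 2 (mod 59) since 30·2 = 60 ≡ 1, so λ ≡ 10.
  x = λ² - 23 - 53 = 100 - 76 ≡ 24; y = λ·(23 - 24) - 19 ≡ 30. → (24, 30)

(24, 30)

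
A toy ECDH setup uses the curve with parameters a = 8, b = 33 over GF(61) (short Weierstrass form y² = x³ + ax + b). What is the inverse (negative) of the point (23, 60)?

(23, 1)

-(23, 60) = (23, -60 mod 61) = (23, 1).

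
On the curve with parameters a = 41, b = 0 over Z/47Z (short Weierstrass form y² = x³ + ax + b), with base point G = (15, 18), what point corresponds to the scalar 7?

Repeated addition: build up to 7G.
2G: tangent at (15, 18): λ = (3·15² + 41)/(2·18) ≡ 11/36. 36⁻¹ ≡ 17 (mod 47), so λ ≡ 11·17 ≡ 46.
  x = λ² - 15 - 15 = 2116 - 30 ≡ 18; y = λ·(15 - 18) - 18 ≡ 32. → (18, 32)
3G: (18, 32) + (15, 18). λ = (18 - 32)/(15 - 18) ≡ 33/44 mod 47. 44⁻¹ ≡ 31 (mod 47), so λ ≡ 36.
  x = λ² - 18 - 15 = 1296 - 33 ≡ 41; y = λ·(18 - 41) - 32 ≡ 33. → (41, 33)
4G: (41, 33) + (15, 18). λ = (18 - 33)/(15 - 41) ≡ 32/21 mod 47. 21⁻¹ ≡ 9 (mod 47), so λ ≡ 6.
  x = λ² - 41 - 15 = 36 - 56 ≡ 27; y = λ·(41 - 27) - 33 ≡ 4. → (27, 4)
5G: (27, 4) + (15, 18). λ = (18 - 4)/(15 - 27) ≡ 14/35 mod 47. 35⁻¹ ≡ 43 (mod 47) since 35·43 = 1505 ≡ 1, so λ ≡ 38.
  x = λ² - 27 - 15 = 1444 - 42 ≡ 39; y = λ·(27 - 39) - 4 ≡ 10. → (39, 10)
6G: (39, 10) + (15, 18). λ = (18 - 10)/(15 - 39) ≡ 8/23 mod 47. 23⁻¹ ≡ 45 (mod 47), so λ ≡ 31.
  x = λ² - 39 - 15 = 961 - 54 ≡ 14; y = λ·(39 - 14) - 10 ≡ 13. → (14, 13)
7G: (14, 13) + (15, 18). λ = (18 - 13)/(15 - 14) ≡ 5/1 mod 47. 1⁻¹ ≡ 1 (mod 47), so λ ≡ 5.
  x = λ² - 14 - 15 = 25 - 29 ≡ 43; y = λ·(14 - 43) - 13 ≡ 30. → (43, 30)

(43, 30)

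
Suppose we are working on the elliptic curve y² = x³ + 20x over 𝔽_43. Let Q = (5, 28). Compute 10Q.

(31, 15)

Double-and-add on 10 = (1010)₂. Start with Q = (5, 28) for the leading 1-bit.
double: tangent at (5, 28): λ = (3·5² + 20)/(2·28) ≡ 9/13. 13⁻¹ ≡ 10 (mod 43) since 13·10 = 130 ≡ 1, so λ ≡ 9·10 ≡ 4.
  x = λ² - 5 - 5 = 16 - 10 ≡ 6; y = λ·(5 - 6) - 28 ≡ 11. → (6, 11)
double: tangent at (6, 11): λ = (3·6² + 20)/(2·11) ≡ 42/22. 22⁻¹ ≡ 2 (mod 43) since 22·2 = 44 ≡ 1, so λ ≡ 42·2 ≡ 41.
  x = λ² - 6 - 6 = 1681 - 12 ≡ 35; y = λ·(6 - 35) - 11 ≡ 4. → (35, 4)
add Q: (35, 4) + (5, 28). λ = (28 - 4)/(5 - 35) ≡ 24/13 mod 43. 13⁻¹ ≡ 10 (mod 43) since 13·10 = 130 ≡ 1, so λ ≡ 25.
  x = λ² - 35 - 5 = 625 - 40 ≡ 26; y = λ·(35 - 26) - 4 ≡ 6. → (26, 6)
double: tangent at (26, 6): λ = (3·26² + 20)/(2·6) ≡ 27/12. 12⁻¹ ≡ 18 (mod 43), so λ ≡ 27·18 ≡ 13.
  x = λ² - 26 - 26 = 169 - 52 ≡ 31; y = λ·(26 - 31) - 6 ≡ 15. → (31, 15)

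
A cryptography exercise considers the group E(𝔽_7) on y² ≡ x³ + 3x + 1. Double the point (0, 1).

(4, 0)

tangent at (0, 1): λ = (3·0² + 3)/(2·1) ≡ 3/2. 2⁻¹ ≡ 4 (mod 7) since 2·4 = 8 ≡ 1, so λ ≡ 3·4 ≡ 5.
  x = λ² - 0 - 0 = 25 - 0 ≡ 4; y = λ·(0 - 4) - 1 ≡ 0. → (4, 0)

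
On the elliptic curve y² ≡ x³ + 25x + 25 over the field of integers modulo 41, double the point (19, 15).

tangent at (19, 15): λ = (3·19² + 25)/(2·15) ≡ 1/30. 30⁻¹ ≡ 26 (mod 41), so λ ≡ 1·26 ≡ 26.
  x = λ² - 19 - 19 = 676 - 38 ≡ 23; y = λ·(19 - 23) - 15 ≡ 4. → (23, 4)

(23, 4)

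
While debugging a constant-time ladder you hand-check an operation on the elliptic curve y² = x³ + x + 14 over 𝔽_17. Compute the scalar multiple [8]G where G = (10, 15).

Double-and-add on 8 = (1000)₂. Start with G = (10, 15) for the leading 1-bit.
double: tangent at (10, 15): λ = (3·10² + 1)/(2·15) ≡ 12/13. 13⁻¹ ≡ 4 (mod 17) since 13·4 = 52 ≡ 1, so λ ≡ 12·4 ≡ 14.
  x = λ² - 10 - 10 = 196 - 20 ≡ 6; y = λ·(10 - 6) - 15 ≡ 7. → (6, 7)
double: tangent at (6, 7): λ = (3·6² + 1)/(2·7) ≡ 7/14. 14⁻¹ ≡ 11 (mod 17) since 14·11 = 154 ≡ 1, so λ ≡ 7·11 ≡ 9.
  x = λ² - 6 - 6 = 81 - 12 ≡ 1; y = λ·(6 - 1) - 7 ≡ 4. → (1, 4)
double: tangent at (1, 4): λ = (3·1² + 1)/(2·4) ≡ 4/8. 8⁻¹ ≡ 15 (mod 17), so λ ≡ 4·15 ≡ 9.
  x = λ² - 1 - 1 = 81 - 2 ≡ 11; y = λ·(1 - 11) - 4 ≡ 8. → (11, 8)

(11, 8)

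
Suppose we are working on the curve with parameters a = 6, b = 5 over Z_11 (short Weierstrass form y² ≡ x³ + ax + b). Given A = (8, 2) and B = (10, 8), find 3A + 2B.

(6, 2)

First 3A:
Repeated addition: build up to 3A.
2A: tangent at (8, 2): λ = (3·8² + 6)/(2·2) ≡ 0/4. 4⁻¹ ≡ 3 (mod 11) since 4·3 = 12 ≡ 1, so λ ≡ 0·3 ≡ 0.
  x = λ² - 8 - 8 = 0 - 16 ≡ 6; y = λ·(8 - 6) - 2 ≡ 9. → (6, 9)
3A: (6, 9) + (8, 2). λ = (2 - 9)/(8 - 6) ≡ 4/2 mod 11. 2⁻¹ ≡ 6 (mod 11), so λ ≡ 2.
  x = λ² - 6 - 8 = 4 - 14 ≡ 1; y = λ·(6 - 1) - 9 ≡ 1. → (1, 1)
3A = (1, 1).
Next 2B:
Repeated addition: build up to 2B.
2B: tangent at (10, 8): λ = (3·10² + 6)/(2·8) ≡ 9/5. 5⁻¹ ≡ 9 (mod 11) since 5·9 = 45 ≡ 1, so λ ≡ 9·9 ≡ 4.
  x = λ² - 10 - 10 = 16 - 20 ≡ 7; y = λ·(10 - 7) - 8 ≡ 4. → (7, 4)
2B = (7, 4).
Finally 3A + 2B:
(1, 1) + (7, 4). λ = (4 - 1)/(7 - 1) ≡ 3/6 mod 11. 6⁻¹ ≡ 2 (mod 11), so λ ≡ 6.
  x = λ² - 1 - 7 = 36 - 8 ≡ 6; y = λ·(1 - 6) - 1 ≡ 2. → (6, 2)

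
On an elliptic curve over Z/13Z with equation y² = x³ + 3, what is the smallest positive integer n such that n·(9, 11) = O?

2P: tangent at (9, 11): λ = (3·9² + 0)/(2·11) ≡ 9/9. 9⁻¹ ≡ 3 (mod 13), so λ ≡ 9·3 ≡ 1.
  x = λ² - 9 - 9 = 1 - 18 ≡ 9; y = λ·(9 - 9) - 11 ≡ 2. → (9, 2)
3P: (9, 2) + (9, 11): same x and y₁ ≡ -y₂, so the sum is O.
3P = O, so the order is 3.

3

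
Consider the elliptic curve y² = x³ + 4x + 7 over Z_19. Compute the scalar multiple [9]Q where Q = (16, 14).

(16, 14)

Repeated addition: build up to 9Q.
2Q: tangent at (16, 14): λ = (3·16² + 4)/(2·14) ≡ 12/9. 9⁻¹ ≡ 17 (mod 19), so λ ≡ 12·17 ≡ 14.
  x = λ² - 16 - 16 = 196 - 32 ≡ 12; y = λ·(16 - 12) - 14 ≡ 4. → (12, 4)
3Q: (12, 4) + (16, 14). λ = (14 - 4)/(16 - 12) ≡ 10/4 mod 19. 4⁻¹ ≡ 5 (mod 19), so λ ≡ 12.
  x = λ² - 12 - 16 = 144 - 28 ≡ 2; y = λ·(12 - 2) - 4 ≡ 2. → (2, 2)
4Q: (2, 2) + (16, 14). λ = (14 - 2)/(16 - 2) ≡ 12/14 mod 19. 14⁻¹ ≡ 15 (mod 19), so λ ≡ 9.
  x = λ² - 2 - 16 = 81 - 18 ≡ 6; y = λ·(2 - 6) - 2 ≡ 0. → (6, 0)
5Q: (6, 0) + (16, 14). λ = (14 - 0)/(16 - 6) ≡ 14/10 mod 19. 10⁻¹ ≡ 2 (mod 19) since 10·2 = 20 ≡ 1, so λ ≡ 9.
  x = λ² - 6 - 16 = 81 - 22 ≡ 2; y = λ·(6 - 2) - 0 ≡ 17. → (2, 17)
6Q: (2, 17) + (16, 14). λ = (14 - 17)/(16 - 2) ≡ 16/14 mod 19. 14⁻¹ ≡ 15 (mod 19) since 14·15 = 210 ≡ 1, so λ ≡ 12.
  x = λ² - 2 - 16 = 144 - 18 ≡ 12; y = λ·(2 - 12) - 17 ≡ 15. → (12, 15)
7Q: (12, 15) + (16, 14). λ = (14 - 15)/(16 - 12) ≡ 18/4 mod 19. 4⁻¹ ≡ 5 (mod 19), so λ ≡ 14.
  x = λ² - 12 - 16 = 196 - 28 ≡ 16; y = λ·(12 - 16) - 15 ≡ 5. → (16, 5)
8Q: (16, 5) + (16, 14): same x and y₁ ≡ -y₂, so the sum is O.
9Q: O + (16, 14) = (16, 14) (identity).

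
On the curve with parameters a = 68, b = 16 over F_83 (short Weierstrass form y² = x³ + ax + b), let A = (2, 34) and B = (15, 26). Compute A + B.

(2, 34) + (15, 26). λ = (26 - 34)/(15 - 2) ≡ 75/13 mod 83. 13⁻¹ ≡ 32 (mod 83), so λ ≡ 76.
  x = λ² - 2 - 15 = 5776 - 17 ≡ 32; y = λ·(2 - 32) - 34 ≡ 10. → (32, 10)

(32, 10)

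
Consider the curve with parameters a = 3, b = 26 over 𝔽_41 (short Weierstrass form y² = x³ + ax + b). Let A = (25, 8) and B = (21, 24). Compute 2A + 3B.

First 2A:
Repeated addition: build up to 2A.
2A: tangent at (25, 8): λ = (3·25² + 3)/(2·8) ≡ 33/16. 16⁻¹ ≡ 18 (mod 41) since 16·18 = 288 ≡ 1, so λ ≡ 33·18 ≡ 20.
  x = λ² - 25 - 25 = 400 - 50 ≡ 22; y = λ·(25 - 22) - 8 ≡ 11. → (22, 11)
2A = (22, 11).
Next 3B:
Repeated addition: build up to 3B.
2B: tangent at (21, 24): λ = (3·21² + 3)/(2·24) ≡ 14/7. 7⁻¹ ≡ 6 (mod 41), so λ ≡ 14·6 ≡ 2.
  x = λ² - 21 - 21 = 4 - 42 ≡ 3; y = λ·(21 - 3) - 24 ≡ 12. → (3, 12)
3B: (3, 12) + (21, 24). λ = (24 - 12)/(21 - 3) ≡ 12/18 mod 41. 18⁻¹ ≡ 16 (mod 41), so λ ≡ 28.
  x = λ² - 3 - 21 = 784 - 24 ≡ 22; y = λ·(3 - 22) - 12 ≡ 30. → (22, 30)
3B = (22, 30).
Finally 2A + 3B:
(22, 11) + (22, 30): same x and y₁ ≡ -y₂, so the sum is ∞.

O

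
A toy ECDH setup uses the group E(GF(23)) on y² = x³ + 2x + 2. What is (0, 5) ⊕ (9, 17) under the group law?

(3, 14)

(0, 5) + (9, 17). λ = (17 - 5)/(9 - 0) ≡ 12/9 mod 23. 9⁻¹ ≡ 18 (mod 23), so λ ≡ 9.
  x = λ² - 0 - 9 = 81 - 9 ≡ 3; y = λ·(0 - 3) - 5 ≡ 14. → (3, 14)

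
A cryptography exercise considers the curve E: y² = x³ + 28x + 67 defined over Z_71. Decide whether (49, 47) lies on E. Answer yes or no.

y² = 47² ≡ 8; x³ + 28x + 67 = 119088 ≡ 21 (mod 71). 8 ≠ 21.

no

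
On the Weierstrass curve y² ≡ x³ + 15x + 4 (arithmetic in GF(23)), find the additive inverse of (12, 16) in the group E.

-(12, 16) = (12, -16 mod 23) = (12, 7).

(12, 7)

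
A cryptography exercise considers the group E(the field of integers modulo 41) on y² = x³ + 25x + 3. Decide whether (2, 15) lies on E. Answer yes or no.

y² = 15² ≡ 20; x³ + 25x + 3 = 61 ≡ 20 (mod 41). 20 = 20.

yes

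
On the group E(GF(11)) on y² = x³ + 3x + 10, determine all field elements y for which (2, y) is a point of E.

x³ + 3x + 10 = 24 ≡ 2 (mod 11).
2 is a non-residue mod 11; no y exists.

none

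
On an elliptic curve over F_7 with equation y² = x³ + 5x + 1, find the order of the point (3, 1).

2P: tangent at (3, 1): λ = (3·3² + 5)/(2·1) ≡ 4/2. 2⁻¹ ≡ 4 (mod 7), so λ ≡ 4·4 ≡ 2.
  x = λ² - 3 - 3 = 4 - 6 ≡ 5; y = λ·(3 - 5) - 1 ≡ 2. → (5, 2)
3P: (5, 2) + (3, 1). λ = (1 - 2)/(3 - 5) ≡ 6/5 mod 7. 5⁻¹ ≡ 3 (mod 7), so λ ≡ 4.
  x = λ² - 5 - 3 = 16 - 8 ≡ 1; y = λ·(5 - 1) - 2 ≡ 0. → (1, 0)
4P: (1, 0) + (3, 1). λ = (1 - 0)/(3 - 1) ≡ 1/2 mod 7. 2⁻¹ ≡ 4 (mod 7), so λ ≡ 4.
  x = λ² - 1 - 3 = 16 - 4 ≡ 5; y = λ·(1 - 5) - 0 ≡ 5. → (5, 5)
5P: (5, 5) + (3, 1). λ = (1 - 5)/(3 - 5) ≡ 3/5 mod 7. 5⁻¹ ≡ 3 (mod 7), so λ ≡ 2.
  x = λ² - 5 - 3 = 4 - 8 ≡ 3; y = λ·(5 - 3) - 5 ≡ 6. → (3, 6)
6P: (3, 6) + (3, 1): same x and y₁ ≡ -y₂, so the sum is the point at infinity.
6P = the point at infinity, so the order is 6.

6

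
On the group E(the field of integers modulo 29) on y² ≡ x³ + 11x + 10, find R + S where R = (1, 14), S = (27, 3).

(8, 28)

(1, 14) + (27, 3). λ = (3 - 14)/(27 - 1) ≡ 18/26 mod 29. 26⁻¹ ≡ 19 (mod 29) since 26·19 = 494 ≡ 1, so λ ≡ 23.
  x = λ² - 1 - 27 = 529 - 28 ≡ 8; y = λ·(1 - 8) - 14 ≡ 28. → (8, 28)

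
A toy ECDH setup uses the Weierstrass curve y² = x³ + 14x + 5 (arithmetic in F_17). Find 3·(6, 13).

(8, 0)

Write P = (6, 13).
Repeated addition: build up to 3P.
2P: tangent at (6, 13): λ = (3·6² + 14)/(2·13) ≡ 3/9. 9⁻¹ ≡ 2 (mod 17) since 9·2 = 18 ≡ 1, so λ ≡ 3·2 ≡ 6.
  x = λ² - 6 - 6 = 36 - 12 ≡ 7; y = λ·(6 - 7) - 13 ≡ 15. → (7, 15)
3P: (7, 15) + (6, 13). λ = (13 - 15)/(6 - 7) ≡ 15/16 mod 17. 16⁻¹ ≡ 16 (mod 17) since 16·16 = 256 ≡ 1, so λ ≡ 2.
  x = λ² - 7 - 6 = 4 - 13 ≡ 8; y = λ·(7 - 8) - 15 ≡ 0. → (8, 0)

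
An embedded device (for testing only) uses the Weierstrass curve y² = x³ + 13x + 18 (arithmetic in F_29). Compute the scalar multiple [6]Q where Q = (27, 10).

Double-and-add on 6 = (110)₂. Start with Q = (27, 10) for the leading 1-bit.
double: tangent at (27, 10): λ = (3·27² + 13)/(2·10) ≡ 25/20. 20⁻¹ ≡ 16 (mod 29) since 20·16 = 320 ≡ 1, so λ ≡ 25·16 ≡ 23.
  x = λ² - 27 - 27 = 529 - 54 ≡ 11; y = λ·(27 - 11) - 10 ≡ 10. → (11, 10)
add Q: (11, 10) + (27, 10). λ = (10 - 10)/(27 - 11) ≡ 0/16 mod 29. 16⁻¹ ≡ 20 (mod 29), so λ ≡ 0.
  x = λ² - 11 - 27 = 0 - 38 ≡ 20; y = λ·(11 - 20) - 10 ≡ 19. → (20, 19)
double: tangent at (20, 19): λ = (3·20² + 13)/(2·19) ≡ 24/9. 9⁻¹ ≡ 13 (mod 29), so λ ≡ 24·13 ≡ 22.
  x = λ² - 20 - 20 = 484 - 40 ≡ 9; y = λ·(20 - 9) - 19 ≡ 20. → (9, 20)

(9, 20)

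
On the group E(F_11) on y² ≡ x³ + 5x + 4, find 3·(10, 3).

(10, 8)

Write P = (10, 3).
Repeated addition: build up to 3P.
2P: tangent at (10, 3): λ = (3·10² + 5)/(2·3) ≡ 8/6. 6⁻¹ ≡ 2 (mod 11) since 6·2 = 12 ≡ 1, so λ ≡ 8·2 ≡ 5.
  x = λ² - 10 - 10 = 25 - 20 ≡ 5; y = λ·(10 - 5) - 3 ≡ 0. → (5, 0)
3P: (5, 0) + (10, 3). λ = (3 - 0)/(10 - 5) ≡ 3/5 mod 11. 5⁻¹ ≡ 9 (mod 11), so λ ≡ 5.
  x = λ² - 5 - 10 = 25 - 15 ≡ 10; y = λ·(5 - 10) - 0 ≡ 8. → (10, 8)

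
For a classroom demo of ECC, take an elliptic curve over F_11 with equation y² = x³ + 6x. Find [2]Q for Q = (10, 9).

(5, 10)

tangent at (10, 9): λ = (3·10² + 6)/(2·9) ≡ 9/7. 7⁻¹ ≡ 8 (mod 11), so λ ≡ 9·8 ≡ 6.
  x = λ² - 10 - 10 = 36 - 20 ≡ 5; y = λ·(10 - 5) - 9 ≡ 10. → (5, 10)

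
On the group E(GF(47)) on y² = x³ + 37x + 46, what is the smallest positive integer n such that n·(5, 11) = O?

7

2P: tangent at (5, 11): λ = (3·5² + 37)/(2·11) ≡ 18/22. 22⁻¹ ≡ 15 (mod 47), so λ ≡ 18·15 ≡ 35.
  x = λ² - 5 - 5 = 1225 - 10 ≡ 40; y = λ·(5 - 40) - 11 ≡ 33. → (40, 33)
3P: (40, 33) + (5, 11). λ = (11 - 33)/(5 - 40) ≡ 25/12 mod 47. 12⁻¹ ≡ 4 (mod 47) since 12·4 = 48 ≡ 1, so λ ≡ 6.
  x = λ² - 40 - 5 = 36 - 45 ≡ 38; y = λ·(40 - 38) - 33 ≡ 26. → (38, 26)
4P: (38, 26) + (5, 11). λ = (11 - 26)/(5 - 38) ≡ 32/14 mod 47. 14⁻¹ ≡ 37 (mod 47), so λ ≡ 9.
  x = λ² - 38 - 5 = 81 - 43 ≡ 38; y = λ·(38 - 38) - 26 ≡ 21. → (38, 21)
5P: (38, 21) + (5, 11). λ = (11 - 21)/(5 - 38) ≡ 37/14 mod 47. 14⁻¹ ≡ 37 (mod 47), so λ ≡ 6.
  x = λ² - 38 - 5 = 36 - 43 ≡ 40; y = λ·(38 - 40) - 21 ≡ 14. → (40, 14)
6P: (40, 14) + (5, 11). λ = (11 - 14)/(5 - 40) ≡ 44/12 mod 47. 12⁻¹ ≡ 4 (mod 47) since 12·4 = 48 ≡ 1, so λ ≡ 35.
  x = λ² - 40 - 5 = 1225 - 45 ≡ 5; y = λ·(40 - 5) - 14 ≡ 36. → (5, 36)
7P: (5, 36) + (5, 11): same x and y₁ ≡ -y₂, so the sum is O.
7P = O, so the order is 7.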